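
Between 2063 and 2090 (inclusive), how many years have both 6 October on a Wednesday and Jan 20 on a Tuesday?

1

Check each year's weekday for 6 October and Jan 20:
  2063: Sat/Sat  2064: Mon/Sun  2065: Tue/Tue  2066: Wed/Wed  2067: Thu/Thu  2068: Sat/Fri  2069: Sun/Sun  2070: Mon/Mon  2071: Tue/Tue  2072: Thu/Wed  2073: Fri/Fri  2074: Sat/Sat  2075: Sun/Sun  2076: Tue/Mon  2077: Wed/Wed  2078: Thu/Thu  2079: Fri/Fri  2080: Sun/Sat  2081: Mon/Mon  2082: Tue/Tue  2083: Wed/Wed  2084: Fri/Thu  2085: Sat/Sat  2086: Sun/Sun  2087: Mon/Mon  2088: Wed/Tue ✓  2089: Thu/Thu  2090: Fri/Fri
Both conditions hold in: 2088 — 1.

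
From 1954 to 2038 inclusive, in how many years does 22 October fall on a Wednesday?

12

Track 22 October's weekday year by year (advancing +1, or +2 across a Feb 29):
  1954: Fri  1955: Sat (+1)  1956: Mon (+2)  1957: Tue (+1)  1958: Wed (+1) ✓
  1959: Thu (+1)  1960: Sat (+2)  1961: Sun (+1)  1962: Mon (+1)  1963: Tue (+1)
  1964: Thu (+2)  1965: Fri (+1)  1966: Sat (+1)  1967: Sun (+1)  … (57 more years) …
  2025: Wed (+1) ✓  2026: Thu (+1)  2027: Fri (+1)  2028: Sun (+2)  2029: Mon (+1)
  2030: Tue (+1)  2031: Wed (+1) ✓  2032: Fri (+2)  2033: Sat (+1)  2034: Sun (+1)
  2035: Mon (+1)  2036: Wed (+2) ✓  2037: Thu (+1)  2038: Fri (+1)
Wednesday years: 1958, 1969, 1975, 1980, 1986, 1997, 2003, 2008, 2014, 2025, 2031, 2036 — 12 in total.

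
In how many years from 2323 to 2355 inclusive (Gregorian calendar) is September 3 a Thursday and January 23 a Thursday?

1

Check each year's weekday for September 3 and January 23:
  2323: Mon/Tue  2324: Wed/Wed  2325: Thu/Fri  2326: Fri/Sat  2327: Sat/Sun  2328: Mon/Mon  2329: Tue/Wed  2330: Wed/Thu  2331: Thu/Fri  2332: Sat/Sat  2333: Sun/Mon  2334: Mon/Tue  2335: Tue/Wed  2336: Thu/Thu ✓  …(5 more)…  2342: Thu/Fri  2343: Fri/Sat  2344: Sun/Sun  2345: Mon/Tue  2346: Tue/Wed  2347: Wed/Thu  2348: Fri/Fri  2349: Sat/Sun  2350: Sun/Mon  2351: Mon/Tue  2352: Wed/Wed  2353: Thu/Fri  2354: Fri/Sat  2355: Sat/Sun
Both conditions hold in: 2336 — 1.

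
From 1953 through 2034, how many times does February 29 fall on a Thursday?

3

Leap years in 1953–2034: 20 of them.
Feb 29 weekday advances by 5 (mod 7) from one leap year to the next four years later (or differs when a century non-leap intervenes).
Leap-day weekdays: 1956:Wed 1960:Mon 1964:Sat 1968:Thu✓ 1972:Tue 1976:Sun 1980:Fri 1984:Wed 1988:Mon 1992:Sat 1996:Thu✓ 2000:Tue 2004:Sun 2008:Fri 2012:Wed 2016:Mon 2020:Sat 2024:Thu✓ 2028:Tue 2032:Sun
Thursday: 1968, 1996, 2024 → 3.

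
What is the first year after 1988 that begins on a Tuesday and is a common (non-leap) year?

1991

Jan 1 advances by 2 weekdays after a leap year and by 1 after a common year.
1988: Jan 1 is Friday (leap).
1989: Sunday
1990: Monday
1991: Tuesday
1991 begins on a Tuesday and is a common year.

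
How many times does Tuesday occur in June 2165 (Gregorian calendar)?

June 2165 has 30 days and begins on Saturday.
The first Tuesday is June 4.
Tuesdays fall on 4, 11, 18, 25 — that's 4.

4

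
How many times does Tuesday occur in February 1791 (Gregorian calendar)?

4

February 1791 has 28 days and begins on Tuesday.
The first Tuesday is February 1.
Tuesdays fall on 1, 8, 15, 22 — that's 4.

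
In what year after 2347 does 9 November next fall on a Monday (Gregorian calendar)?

2353

From one year to the next, a fixed date's weekday advances by 1, or by 2 when a Feb 29 lies between the two dates.
2347: November 9 is Sunday.
2348: Tuesday (+2)
2349: Wednesday (+1)
2350: Thursday (+1)
2351: Friday (+1)
2352: Sunday (+2)
2353: Monday (+1)
9 November falls on a Monday in 2353.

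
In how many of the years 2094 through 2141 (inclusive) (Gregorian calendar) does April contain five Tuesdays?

April has 30 days; it has five Tuesdays when Tuesday falls among the first (month-length − 28) days — i.e. when April 1 is one of Tuesday/Monday.
April 1 by year: 2094:Thu 2095:Fri 2096:Sun 2097:Mon✓ 2098:Tue✓ 2099:Wed 2100:Thu 2101:Fri 2102:Sat 2103:Sun 2104:Tue✓ 2105:Wed 2106:Thu 2107:Fri 2108:Sun …(18 more)… 2127:Tue✓ 2128:Thu 2129:Fri 2130:Sat 2131:Sun 2132:Tue✓ 2133:Wed 2134:Thu 2135:Fri 2136:Sun 2137:Mon✓ 2138:Tue✓ 2139:Wed 2140:Fri 2141:Sat
Years with five Tuesdays: 2097, 2098, 2104, 2109, 2110, 2115, 2120, 2121, 2126, 2127, 2132, 2137, 2138 → 13.

13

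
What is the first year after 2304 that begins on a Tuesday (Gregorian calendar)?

Jan 1 advances by 2 weekdays after a leap year and by 1 after a common year.
2304: Jan 1 is Friday (leap).
2305: Sunday
2306: Monday
2307: Tuesday
2307 begins on a Tuesday

2307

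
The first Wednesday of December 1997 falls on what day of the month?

December 1, 1997 is a Monday, so the first Wednesday is the 3rd.
The first Wednesday is 3 + 0 = 3.

3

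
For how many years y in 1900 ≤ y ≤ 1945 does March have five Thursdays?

20

March has 31 days; it has five Thursdays when Thursday falls among the first (month-length − 28) days — i.e. when March 1 is one of Thursday/Wednesday/Tuesday.
March 1 by year: 1900:Thu✓ 1901:Fri 1902:Sat 1903:Sun 1904:Tue✓ 1905:Wed✓ 1906:Thu✓ 1907:Fri 1908:Sun 1909:Mon 1910:Tue✓ 1911:Wed✓ 1912:Fri 1913:Sat 1914:Sun …(16 more)… 1931:Sun 1932:Tue✓ 1933:Wed✓ 1934:Thu✓ 1935:Fri 1936:Sun 1937:Mon 1938:Tue✓ 1939:Wed✓ 1940:Fri 1941:Sat 1942:Sun 1943:Mon 1944:Wed✓ 1945:Thu✓
Years with five Thursdays: 1900, 1904, 1905, 1906, 1910, 1911, 1916, 1917, 1921, 1922, 1923, 1927, 1928, 1932, 1933, 1934, 1938, 1939, 1944, 1945 → 20.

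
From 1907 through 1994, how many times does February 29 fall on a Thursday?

3

Leap years in 1907–1994: 22 of them.
Feb 29 weekday advances by 5 (mod 7) from one leap year to the next four years later (or differs when a century non-leap intervenes).
Leap-day weekdays: 1908:Sat 1912:Thu✓ 1916:Tue 1920:Sun 1924:Fri 1928:Wed 1932:Mon 1936:Sat 1940:Thu✓ 1944:Tue 1948:Sun 1952:Fri 1956:Wed 1960:Mon 1964:Sat 1968:Thu✓ 1972:Tue 1976:Sun 1980:Fri 1984:Wed 1988:Mon 1992:Sat
Thursday: 1912, 1940, 1968 → 3.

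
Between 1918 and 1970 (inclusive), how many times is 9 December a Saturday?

7

Track 9 December's weekday year by year (advancing +1, or +2 across a Feb 29):
  1918: Mon  1919: Tue (+1)  1920: Thu (+2)  1921: Fri (+1)  1922: Sat (+1) ✓
  1923: Sun (+1)  1924: Tue (+2)  1925: Wed (+1)  1926: Thu (+1)  1927: Fri (+1)
  1928: Sun (+2)  1929: Mon (+1)  1930: Tue (+1)  1931: Wed (+1)  … (25 more years) …
  1957: Mon (+1)  1958: Tue (+1)  1959: Wed (+1)  1960: Fri (+2)  1961: Sat (+1) ✓
  1962: Sun (+1)  1963: Mon (+1)  1964: Wed (+2)  1965: Thu (+1)  1966: Fri (+1)
  1967: Sat (+1) ✓  1968: Mon (+2)  1969: Tue (+1)  1970: Wed (+1)
Saturday years: 1922, 1933, 1939, 1944, 1950, 1961, 1967 — 7 in total.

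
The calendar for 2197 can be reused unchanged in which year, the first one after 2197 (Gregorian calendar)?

Two years share a calendar iff Jan 1 falls on the same weekday and both are leap or both are common. 2197: Jan 1 is Sunday, common year.
2198: Jan 1 Monday, common
2199: Jan 1 Tuesday, common
2200: Jan 1 Wednesday, common
2201: Jan 1 Thursday, common
2202: Jan 1 Friday, common
2203: Jan 1 Saturday, common
2204: Jan 1 Sunday, leap
2205: Jan 1 Tuesday, common
2206: Jan 1 Wednesday, common
2207: Jan 1 Thursday, common
2208: Jan 1 Friday, leap
2209: Jan 1 Sunday, common
2209 matches on both conditions.

2209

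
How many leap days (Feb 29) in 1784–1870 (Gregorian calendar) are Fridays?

Leap years in 1784–1870: 21 of them.
Feb 29 weekday advances by 5 (mod 7) from one leap year to the next four years later (or differs when a century non-leap intervenes).
Leap-day weekdays: 1784:Sun 1788:Fri✓ 1792:Wed 1796:Mon 1804:Wed 1808:Mon 1812:Sat 1816:Thu 1820:Tue 1824:Sun 1828:Fri✓ 1832:Wed 1836:Mon 1840:Sat 1844:Thu 1848:Tue 1852:Sun 1856:Fri✓ 1860:Wed 1864:Mon 1868:Sat
Friday: 1788, 1828, 1856 → 3.

3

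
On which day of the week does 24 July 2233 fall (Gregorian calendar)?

January 1, 2233 is a Tuesday.
July 24 is day 205 of the year, i.e. 204 days after Jan 1.
204 mod 7 = 1, so advance 1 weekday from Tuesday: Wednesday.

Wednesday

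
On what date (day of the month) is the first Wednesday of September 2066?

1

September 1, 2066 is a Wednesday, so the first Wednesday is the 1st.
The first Wednesday is 1 + 0 = 1.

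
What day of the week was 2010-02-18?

January 1, 2010 is a Friday.
February 18 is day 49 of the year, i.e. 48 days after Jan 1.
48 mod 7 = 6, so advance 6 weekdays from Friday: Thursday.

Thursday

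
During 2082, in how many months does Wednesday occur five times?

A month of length L has five Wednesdays iff its first Wednesday is on day ≤ L−28 (so day 1–3 in a 31-day month, 1–2 in a 30-day month, day 1 in a leap February).
Checking each month of 2082: Jan starts Thu (31d); Feb starts Sun (28d); Mar starts Sun (31d); Apr starts Wed (30d) ✓; May starts Fri (31d); Jun starts Mon (30d); Jul starts Wed (31d) ✓; Aug starts Sat (31d); Sep starts Tue (30d) ✓; Oct starts Thu (31d); Nov starts Sun (30d); Dec starts Tue (31d) ✓.
Five-Wednesday months: April, July, September, December → 4.

4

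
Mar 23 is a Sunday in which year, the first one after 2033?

2036

From one year to the next, a fixed date's weekday advances by 1, or by 2 when a Feb 29 lies between the two dates.
2033: March 23 is Wednesday.
2034: Thursday (+1)
2035: Friday (+1)
2036: Sunday (+2)
Mar 23 falls on a Sunday in 2036.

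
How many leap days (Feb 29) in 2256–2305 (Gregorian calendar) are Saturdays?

Leap years in 2256–2305: 12 of them.
Feb 29 weekday advances by 5 (mod 7) from one leap year to the next four years later (or differs when a century non-leap intervenes).
Leap-day weekdays: 2256:Fri 2260:Wed 2264:Mon 2268:Sat✓ 2272:Thu 2276:Tue 2280:Sun 2284:Fri 2288:Wed 2292:Mon 2296:Sat✓ 2304:Mon
Saturday: 2268, 2296 → 2.

2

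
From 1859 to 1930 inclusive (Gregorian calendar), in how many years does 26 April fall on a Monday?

Track 26 April's weekday year by year (advancing +1, or +2 across a Feb 29):
  1859: Tue  1860: Thu (+2)  1861: Fri (+1)  1862: Sat (+1)  1863: Sun (+1)
  1864: Tue (+2)  1865: Wed (+1)  1866: Thu (+1)  1867: Fri (+1)  1868: Sun (+2)
  1869: Mon (+1) ✓  1870: Tue (+1)  1871: Wed (+1)  1872: Fri (+2)  … (44 more years) …
  1917: Thu (+1)  1918: Fri (+1)  1919: Sat (+1)  1920: Mon (+2) ✓  1921: Tue (+1)
  1922: Wed (+1)  1923: Thu (+1)  1924: Sat (+2)  1925: Sun (+1)  1926: Mon (+1) ✓
  1927: Tue (+1)  1928: Thu (+2)  1929: Fri (+1)  1930: Sat (+1)
Monday years: 1869, 1875, 1880, 1886, 1897, 1909, 1915, 1920, 1926 — 9 in total.

9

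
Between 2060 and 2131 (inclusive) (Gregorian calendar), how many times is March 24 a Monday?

10

Track March 24's weekday year by year (advancing +1, or +2 across a Feb 29):
  2060: Wed  2061: Thu (+1)  2062: Fri (+1)  2063: Sat (+1)  2064: Mon (+2) ✓
  2065: Tue (+1)  2066: Wed (+1)  2067: Thu (+1)  2068: Sat (+2)  2069: Sun (+1)
  2070: Mon (+1) ✓  2071: Tue (+1)  2072: Thu (+2)  2073: Fri (+1)  … (44 more years) …
  2118: Thu (+1)  2119: Fri (+1)  2120: Sun (+2)  2121: Mon (+1) ✓  2122: Tue (+1)
  2123: Wed (+1)  2124: Fri (+2)  2125: Sat (+1)  2126: Sun (+1)  2127: Mon (+1) ✓
  2128: Wed (+2)  2129: Thu (+1)  2130: Fri (+1)  2131: Sat (+1)
Monday years: 2064, 2070, 2081, 2087, 2092, 2098, 2104, 2110, 2121, 2127 — 10 in total.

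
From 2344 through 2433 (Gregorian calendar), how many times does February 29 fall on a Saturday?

Leap years in 2344–2433: 23 of them.
Feb 29 weekday advances by 5 (mod 7) from one leap year to the next four years later (or differs when a century non-leap intervenes).
Leap-day weekdays: 2344:Tue 2348:Sun 2352:Fri 2356:Wed 2360:Mon 2364:Sat✓ 2368:Thu 2372:Tue 2376:Sun 2380:Fri 2384:Wed 2388:Mon 2392:Sat✓ 2396:Thu 2400:Tue 2404:Sun 2408:Fri 2412:Wed 2416:Mon 2420:Sat✓ 2424:Thu 2428:Tue 2432:Sun
Saturday: 2364, 2392, 2420 → 3.

3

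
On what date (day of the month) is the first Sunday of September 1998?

September 1, 1998 is a Tuesday, so the first Sunday is the 6th.
The first Sunday is 6 + 0 = 6.

6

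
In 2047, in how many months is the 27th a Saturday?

Check the 27th of each month of 2047: Jan 27: Sun, Feb 27: Wed, Mar 27: Wed, Apr 27: Sat, May 27: Mon, Jun 27: Thu, Jul 27: Sat, Aug 27: Tue, Sep 27: Fri, Oct 27: Sun, Nov 27: Wed, Dec 27: Fri.
Saturday occurs in April, July — 2 months.

2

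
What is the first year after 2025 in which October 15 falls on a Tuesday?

From one year to the next, a fixed date's weekday advances by 1, or by 2 when a Feb 29 lies between the two dates.
2025: October 15 is Wednesday.
2026: Thursday (+1)
2027: Friday (+1)
2028: Sunday (+2)
2029: Monday (+1)
2030: Tuesday (+1)
October 15 falls on a Tuesday in 2030.

2030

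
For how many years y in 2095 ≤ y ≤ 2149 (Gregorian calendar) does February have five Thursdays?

2

February has 28 days (29 in leap years); it has five Thursdays when Thursday falls among the first (month-length − 28) days — i.e. when February 1 is Thursday in a leap year (never in a common year).
February 1 by year: 2095:Tue 2096:Wed 2097:Fri 2098:Sat 2099:Sun 2100:Mon 2101:Tue 2102:Wed 2103:Thu 2104:Fri 2105:Sun 2106:Mon 2107:Tue 2108:Wed 2109:Fri …(25 more)… 2135:Tue 2136:Wed 2137:Fri 2138:Sat 2139:Sun 2140:Mon 2141:Wed 2142:Thu 2143:Fri 2144:Sat 2145:Mon 2146:Tue 2147:Wed 2148:Thu✓ 2149:Sat
Years with five Thursdays: 2120, 2148 → 2.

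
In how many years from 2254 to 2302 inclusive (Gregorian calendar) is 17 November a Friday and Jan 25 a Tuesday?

Check each year's weekday for 17 November and Jan 25:
  2254: Fri/Wed  2255: Sat/Thu  2256: Mon/Fri  2257: Tue/Sun  2258: Wed/Mon  2259: Thu/Tue  2260: Sat/Wed  2261: Sun/Fri  2262: Mon/Sat  2263: Tue/Sun  2264: Thu/Mon  2265: Fri/Wed  2266: Sat/Thu  2267: Sun/Fri  …(21 more)…  2289: Sun/Fri  2290: Mon/Sat  2291: Tue/Sun  2292: Thu/Mon  2293: Fri/Wed  2294: Sat/Thu  2295: Sun/Fri  2296: Tue/Sat  2297: Wed/Mon  2298: Thu/Tue  2299: Fri/Wed  2300: Sat/Thu  2301: Sun/Fri  2302: Mon/Sat
Both conditions hold in: 2276 — 1.

1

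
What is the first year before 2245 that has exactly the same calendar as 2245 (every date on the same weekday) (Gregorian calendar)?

2234

Two years share a calendar iff Jan 1 falls on the same weekday and both are leap or both are common. 2245: Jan 1 is Wednesday, common year.
2244: Jan 1 Monday, leap
2243: Jan 1 Sunday, common
2242: Jan 1 Saturday, common
2241: Jan 1 Friday, common
2240: Jan 1 Wednesday, leap
2239: Jan 1 Tuesday, common
2238: Jan 1 Monday, common
2237: Jan 1 Sunday, common
2236: Jan 1 Friday, leap
2235: Jan 1 Thursday, common
2234: Jan 1 Wednesday, common
2234 matches on both conditions.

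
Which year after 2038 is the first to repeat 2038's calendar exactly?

2049

Two years share a calendar iff Jan 1 falls on the same weekday and both are leap or both are common. 2038: Jan 1 is Friday, common year.
2039: Jan 1 Saturday, common
2040: Jan 1 Sunday, leap
2041: Jan 1 Tuesday, common
2042: Jan 1 Wednesday, common
2043: Jan 1 Thursday, common
2044: Jan 1 Friday, leap
2045: Jan 1 Sunday, common
2046: Jan 1 Monday, common
2047: Jan 1 Tuesday, common
2048: Jan 1 Wednesday, leap
2049: Jan 1 Friday, common
2049 matches on both conditions.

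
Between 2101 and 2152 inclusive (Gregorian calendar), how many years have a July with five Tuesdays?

21

July has 31 days; it has five Tuesdays when Tuesday falls among the first (month-length − 28) days — i.e. when July 1 is one of Tuesday/Monday/Sunday.
July 1 by year: 2101:Fri 2102:Sat 2103:Sun✓ 2104:Tue✓ 2105:Wed 2106:Thu 2107:Fri 2108:Sun✓ 2109:Mon✓ 2110:Tue✓ 2111:Wed 2112:Fri 2113:Sat 2114:Sun✓ 2115:Mon✓ …(22 more)… 2138:Tue✓ 2139:Wed 2140:Fri 2141:Sat 2142:Sun✓ 2143:Mon✓ 2144:Wed 2145:Thu 2146:Fri 2147:Sat 2148:Mon✓ 2149:Tue✓ 2150:Wed 2151:Thu 2152:Sat
Years with five Tuesdays: 2103, 2104, 2108, 2109, 2110, 2114, 2115, 2120, 2121, 2125, 2126, 2127, 2131, 2132, 2136, 2137, 2138, 2142, 2143, 2148, 2149 → 21.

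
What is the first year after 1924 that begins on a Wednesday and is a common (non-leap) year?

1930

Jan 1 advances by 2 weekdays after a leap year and by 1 after a common year.
1924: Jan 1 is Tuesday (leap).
1925: Thursday
1926: Friday
1927: Saturday
1928: Sunday (leap)
1929: Tuesday
1930: Wednesday
1930 begins on a Wednesday and is a common year.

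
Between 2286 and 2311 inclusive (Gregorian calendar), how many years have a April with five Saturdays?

April has 30 days; it has five Saturdays when Saturday falls among the first (month-length − 28) days — i.e. when April 1 is one of Saturday/Friday.
April 1 by year: 2286:Thu 2287:Fri✓ 2288:Sun 2289:Mon 2290:Tue 2291:Wed 2292:Fri✓ 2293:Sat✓ 2294:Sun 2295:Mon 2296:Wed 2297:Thu 2298:Fri✓ 2299:Sat✓ 2300:Sun 2301:Mon 2302:Tue 2303:Wed 2304:Fri✓ 2305:Sat✓ 2306:Sun 2307:Mon 2308:Wed 2309:Thu 2310:Fri✓ 2311:Sat✓
Years with five Saturdays: 2287, 2292, 2293, 2298, 2299, 2304, 2305, 2310, 2311 → 9.

9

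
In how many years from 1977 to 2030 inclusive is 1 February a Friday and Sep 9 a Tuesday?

2

Check each year's weekday for 1 February and Sep 9:
  1977: Tue/Fri  1978: Wed/Sat  1979: Thu/Sun  1980: Fri/Tue ✓  1981: Sun/Wed  1982: Mon/Thu  1983: Tue/Fri  1984: Wed/Sun  1985: Fri/Mon  1986: Sat/Tue  1987: Sun/Wed  1988: Mon/Fri  1989: Wed/Sat  1990: Thu/Sun  …(26 more)…  2017: Wed/Sat  2018: Thu/Sun  2019: Fri/Mon  2020: Sat/Wed  2021: Mon/Thu  2022: Tue/Fri  2023: Wed/Sat  2024: Thu/Mon  2025: Sat/Tue  2026: Sun/Wed  2027: Mon/Thu  2028: Tue/Sat  2029: Thu/Sun  2030: Fri/Mon
Both conditions hold in: 1980, 2008 — 2.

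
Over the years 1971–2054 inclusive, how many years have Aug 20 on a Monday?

Track Aug 20's weekday year by year (advancing +1, or +2 across a Feb 29):
  1971: Fri  1972: Sun (+2)  1973: Mon (+1) ✓  1974: Tue (+1)  1975: Wed (+1)
  1976: Fri (+2)  1977: Sat (+1)  1978: Sun (+1)  1979: Mon (+1) ✓  1980: Wed (+2)
  1981: Thu (+1)  1982: Fri (+1)  1983: Sat (+1)  1984: Mon (+2) ✓  … (56 more years) …
  2041: Tue (+1)  2042: Wed (+1)  2043: Thu (+1)  2044: Sat (+2)  2045: Sun (+1)
  2046: Mon (+1) ✓  2047: Tue (+1)  2048: Thu (+2)  2049: Fri (+1)  2050: Sat (+1)
  2051: Sun (+1)  2052: Tue (+2)  2053: Wed (+1)  2054: Thu (+1)
Monday years: 1973, 1979, 1984, 1990, 2001, 2007, 2012, 2018, 2029, 2035, 2040, 2046 — 12 in total.

12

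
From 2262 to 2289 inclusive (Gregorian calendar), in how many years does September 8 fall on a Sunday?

4

Track September 8's weekday year by year (advancing +1, or +2 across a Feb 29):
  2262: Mon  2263: Tue (+1)  2264: Thu (+2)  2265: Fri (+1)  2266: Sat (+1)
  2267: Sun (+1) ✓  2268: Tue (+2)  2269: Wed (+1)  2270: Thu (+1)  2271: Fri (+1)
  2272: Sun (+2) ✓  2273: Mon (+1)  2274: Tue (+1)  2275: Wed (+1)  2276: Fri (+2)
  2277: Sat (+1)  2278: Sun (+1) ✓  2279: Mon (+1)  2280: Wed (+2)  2281: Thu (+1)
  2282: Fri (+1)  2283: Sat (+1)  2284: Mon (+2)  2285: Tue (+1)  2286: Wed (+1)
  2287: Thu (+1)  2288: Sat (+2)  2289: Sun (+1) ✓
Sunday years: 2267, 2272, 2278, 2289 — 4 in total.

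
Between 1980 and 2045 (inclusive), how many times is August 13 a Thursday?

Track August 13's weekday year by year (advancing +1, or +2 across a Feb 29):
  1980: Wed  1981: Thu (+1) ✓  1982: Fri (+1)  1983: Sat (+1)  1984: Mon (+2)
  1985: Tue (+1)  1986: Wed (+1)  1987: Thu (+1) ✓  1988: Sat (+2)  1989: Sun (+1)
  1990: Mon (+1)  1991: Tue (+1)  1992: Thu (+2) ✓  1993: Fri (+1)  … (38 more years) …
  2032: Fri (+2)  2033: Sat (+1)  2034: Sun (+1)  2035: Mon (+1)  2036: Wed (+2)
  2037: Thu (+1) ✓  2038: Fri (+1)  2039: Sat (+1)  2040: Mon (+2)  2041: Tue (+1)
  2042: Wed (+1)  2043: Thu (+1) ✓  2044: Sat (+2)  2045: Sun (+1)
Thursday years: 1981, 1987, 1992, 1998, 2009, 2015, 2020, 2026, 2037, 2043 — 10 in total.

10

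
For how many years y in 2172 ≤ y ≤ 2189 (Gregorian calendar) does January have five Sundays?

January has 31 days; it has five Sundays when Sunday falls among the first (month-length − 28) days — i.e. when January 1 is one of Sunday/Saturday/Friday.
January 1 by year: 2172:Wed 2173:Fri✓ 2174:Sat✓ 2175:Sun✓ 2176:Mon 2177:Wed 2178:Thu 2179:Fri✓ 2180:Sat✓ 2181:Mon 2182:Tue 2183:Wed 2184:Thu 2185:Sat✓ 2186:Sun✓ 2187:Mon 2188:Tue 2189:Thu
Years with five Sundays: 2173, 2174, 2175, 2179, 2180, 2185, 2186 → 7.

7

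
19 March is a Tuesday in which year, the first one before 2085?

2080

From one year to the next, a fixed date's weekday advances by 1, or by 2 when a Feb 29 lies between the two dates.
2085: March 19 is Monday.
2084: Sunday (−1)
2083: Friday (−2)
2082: Thursday (−1)
2081: Wednesday (−1)
2080: Tuesday (−1)
19 March falls on a Tuesday in 2080.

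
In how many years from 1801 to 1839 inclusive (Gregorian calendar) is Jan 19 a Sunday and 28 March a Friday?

4

Check each year's weekday for Jan 19 and 28 March:
  1801: Mon/Sat  1802: Tue/Sun  1803: Wed/Mon  1804: Thu/Wed  1805: Sat/Thu  1806: Sun/Fri ✓  1807: Mon/Sat  1808: Tue/Mon  1809: Thu/Tue  1810: Fri/Wed  1811: Sat/Thu  1812: Sun/Sat  1813: Tue/Sun  1814: Wed/Mon  …(11 more)…  1826: Thu/Tue  1827: Fri/Wed  1828: Sat/Fri  1829: Mon/Sat  1830: Tue/Sun  1831: Wed/Mon  1832: Thu/Wed  1833: Sat/Thu  1834: Sun/Fri ✓  1835: Mon/Sat  1836: Tue/Mon  1837: Thu/Tue  1838: Fri/Wed  1839: Sat/Thu
Both conditions hold in: 1806, 1817, 1823, 1834 — 4.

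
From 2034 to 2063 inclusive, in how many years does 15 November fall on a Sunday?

4

Track 15 November's weekday year by year (advancing +1, or +2 across a Feb 29):
  2034: Wed  2035: Thu (+1)  2036: Sat (+2)  2037: Sun (+1) ✓  2038: Mon (+1)
  2039: Tue (+1)  2040: Thu (+2)  2041: Fri (+1)  2042: Sat (+1)  2043: Sun (+1) ✓
  2044: Tue (+2)  2045: Wed (+1)  2046: Thu (+1)  2047: Fri (+1)  2048: Sun (+2) ✓
  2049: Mon (+1)  2050: Tue (+1)  2051: Wed (+1)  2052: Fri (+2)  2053: Sat (+1)
  2054: Sun (+1) ✓  2055: Mon (+1)  2056: Wed (+2)  2057: Thu (+1)  2058: Fri (+1)
  2059: Sat (+1)  2060: Mon (+2)  2061: Tue (+1)  2062: Wed (+1)  2063: Thu (+1)
Sunday years: 2037, 2043, 2048, 2054 — 4 in total.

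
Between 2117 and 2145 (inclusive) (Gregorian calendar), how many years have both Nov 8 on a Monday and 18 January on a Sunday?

Check each year's weekday for Nov 8 and 18 January:
  2117: Mon/Mon  2118: Tue/Tue  2119: Wed/Wed  2120: Fri/Thu  2121: Sat/Sat  2122: Sun/Sun  2123: Mon/Mon  2124: Wed/Tue  2125: Thu/Thu  2126: Fri/Fri  2127: Sat/Sat  2128: Mon/Sun ✓  2129: Tue/Tue  2130: Wed/Wed  2131: Thu/Thu  2132: Sat/Fri  2133: Sun/Sun  2134: Mon/Mon  2135: Tue/Tue  2136: Thu/Wed  2137: Fri/Fri  2138: Sat/Sat  2139: Sun/Sun  2140: Tue/Mon  2141: Wed/Wed  2142: Thu/Thu  2143: Fri/Fri  2144: Sun/Sat  2145: Mon/Mon
Both conditions hold in: 2128 — 1.

1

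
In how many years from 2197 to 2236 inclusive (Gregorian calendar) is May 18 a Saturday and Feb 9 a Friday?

1

Check each year's weekday for May 18 and Feb 9:
  2197: Thu/Thu  2198: Fri/Fri  2199: Sat/Sat  2200: Sun/Sun  2201: Mon/Mon  2202: Tue/Tue  2203: Wed/Wed  2204: Fri/Thu  2205: Sat/Sat  2206: Sun/Sun  2207: Mon/Mon  2208: Wed/Tue  2209: Thu/Thu  2210: Fri/Fri  …(12 more)…  2223: Sun/Sun  2224: Tue/Mon  2225: Wed/Wed  2226: Thu/Thu  2227: Fri/Fri  2228: Sun/Sat  2229: Mon/Mon  2230: Tue/Tue  2231: Wed/Wed  2232: Fri/Thu  2233: Sat/Sat  2234: Sun/Sun  2235: Mon/Mon  2236: Wed/Tue
Both conditions hold in: 2216 — 1.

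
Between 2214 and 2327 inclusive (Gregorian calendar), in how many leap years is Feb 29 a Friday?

Leap years in 2214–2327: 27 of them.
Feb 29 weekday advances by 5 (mod 7) from one leap year to the next four years later (or differs when a century non-leap intervenes).
Leap-day weekdays: 2216:Thu 2220:Tue 2224:Sun 2228:Fri✓ 2232:Wed 2236:Mon 2240:Sat 2244:Thu 2248:Tue 2252:Sun 2256:Fri✓ 2260:Wed 2264:Mon 2268:Sat 2272:Thu 2276:Tue 2280:Sun 2284:Fri✓ 2288:Wed 2292:Mon 2296:Sat 2304:Mon 2308:Sat 2312:Thu 2316:Tue 2320:Sun 2324:Fri✓
Friday: 2228, 2256, 2284, 2324 → 4.

4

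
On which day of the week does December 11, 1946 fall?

January 1, 1946 is a Tuesday.
December 11 is day 345 of the year, i.e. 344 days after Jan 1.
344 mod 7 = 1, so advance 1 weekday from Tuesday: Wednesday.

Wednesday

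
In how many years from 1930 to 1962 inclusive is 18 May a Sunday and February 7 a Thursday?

Check each year's weekday for 18 May and February 7:
  1930: Sun/Fri  1931: Mon/Sat  1932: Wed/Sun  1933: Thu/Tue  1934: Fri/Wed  1935: Sat/Thu  1936: Mon/Fri  1937: Tue/Sun  1938: Wed/Mon  1939: Thu/Tue  1940: Sat/Wed  1941: Sun/Fri  1942: Mon/Sat  1943: Tue/Sun  …(5 more)…  1949: Wed/Mon  1950: Thu/Tue  1951: Fri/Wed  1952: Sun/Thu ✓  1953: Mon/Sat  1954: Tue/Sun  1955: Wed/Mon  1956: Fri/Tue  1957: Sat/Thu  1958: Sun/Fri  1959: Mon/Sat  1960: Wed/Sun  1961: Thu/Tue  1962: Fri/Wed
Both conditions hold in: 1952 — 1.

1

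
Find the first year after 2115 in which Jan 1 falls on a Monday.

Jan 1 advances by 2 weekdays after a leap year and by 1 after a common year.
2115: Jan 1 is Tuesday.
2116: Wednesday (leap)
2117: Friday
2118: Saturday
2119: Sunday
2120: Monday (leap)
2120 begins on a Monday

2120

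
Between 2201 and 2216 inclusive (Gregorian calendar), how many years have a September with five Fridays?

September has 30 days; it has five Fridays when Friday falls among the first (month-length − 28) days — i.e. when September 1 is one of Friday/Thursday.
September 1 by year: 2201:Tue 2202:Wed 2203:Thu✓ 2204:Sat 2205:Sun 2206:Mon 2207:Tue 2208:Thu✓ 2209:Fri✓ 2210:Sat 2211:Sun 2212:Tue 2213:Wed 2214:Thu✓ 2215:Fri✓ 2216:Sun
Years with five Fridays: 2203, 2208, 2209, 2214, 2215 → 5.

5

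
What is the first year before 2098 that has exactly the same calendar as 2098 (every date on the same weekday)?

Two years share a calendar iff Jan 1 falls on the same weekday and both are leap or both are common. 2098: Jan 1 is Wednesday, common year.
2097: Jan 1 Tuesday, common
2096: Jan 1 Sunday, leap
2095: Jan 1 Saturday, common
2094: Jan 1 Friday, common
2093: Jan 1 Thursday, common
2092: Jan 1 Tuesday, leap
2091: Jan 1 Monday, common
2090: Jan 1 Sunday, common
2089: Jan 1 Saturday, common
2088: Jan 1 Thursday, leap
2087: Jan 1 Wednesday, common
2087 matches on both conditions.

2087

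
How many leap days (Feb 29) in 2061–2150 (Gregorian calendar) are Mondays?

Leap years in 2061–2150: 21 of them.
Feb 29 weekday advances by 5 (mod 7) from one leap year to the next four years later (or differs when a century non-leap intervenes).
Leap-day weekdays: 2064:Fri 2068:Wed 2072:Mon✓ 2076:Sat 2080:Thu 2084:Tue 2088:Sun 2092:Fri 2096:Wed 2104:Fri 2108:Wed 2112:Mon✓ 2116:Sat 2120:Thu 2124:Tue 2128:Sun 2132:Fri 2136:Wed 2140:Mon✓ 2144:Sat 2148:Thu
Monday: 2072, 2112, 2140 → 3.

3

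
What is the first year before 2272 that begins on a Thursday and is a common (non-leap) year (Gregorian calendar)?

2263

Jan 1 advances by 2 weekdays after a leap year and by 1 after a common year.
2272: Jan 1 is Monday (leap).
2271: Sunday
2270: Saturday
2269: Friday
2268: Wednesday (leap)
2267: Tuesday
2266: Monday
2265: Sunday
2264: Friday (leap)
2263: Thursday
2263 begins on a Thursday and is a common year.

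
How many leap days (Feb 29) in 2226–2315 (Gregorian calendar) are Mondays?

Leap years in 2226–2315: 21 of them.
Feb 29 weekday advances by 5 (mod 7) from one leap year to the next four years later (or differs when a century non-leap intervenes).
Leap-day weekdays: 2228:Fri 2232:Wed 2236:Mon✓ 2240:Sat 2244:Thu 2248:Tue 2252:Sun 2256:Fri 2260:Wed 2264:Mon✓ 2268:Sat 2272:Thu 2276:Tue 2280:Sun 2284:Fri 2288:Wed 2292:Mon✓ 2296:Sat 2304:Mon✓ 2308:Sat 2312:Thu
Monday: 2236, 2264, 2292, 2304 → 4.

4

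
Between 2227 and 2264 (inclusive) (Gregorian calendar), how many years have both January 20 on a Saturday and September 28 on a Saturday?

1

Check each year's weekday for January 20 and September 28:
  2227: Sat/Fri  2228: Sun/Sun  2229: Tue/Mon  2230: Wed/Tue  2231: Thu/Wed  2232: Fri/Fri  2233: Sun/Sat  2234: Mon/Sun  2235: Tue/Mon  2236: Wed/Wed  2237: Fri/Thu  2238: Sat/Fri  2239: Sun/Sat  2240: Mon/Mon  …(10 more)…  2251: Mon/Sun  2252: Tue/Tue  2253: Thu/Wed  2254: Fri/Thu  2255: Sat/Fri  2256: Sun/Sun  2257: Tue/Mon  2258: Wed/Tue  2259: Thu/Wed  2260: Fri/Fri  2261: Sun/Sat  2262: Mon/Sun  2263: Tue/Mon  2264: Wed/Wed
Both conditions hold in: 2244 — 1.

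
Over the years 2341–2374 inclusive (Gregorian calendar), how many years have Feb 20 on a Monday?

4

Track Feb 20's weekday year by year (advancing +1, or +2 across a Feb 29):
  2341: Thu  2342: Fri (+1)  2343: Sat (+1)  2344: Sun (+1)  2345: Tue (+2)
  2346: Wed (+1)  2347: Thu (+1)  2348: Fri (+1)  2349: Sun (+2)  2350: Mon (+1) ✓
  2351: Tue (+1)  2352: Wed (+1)  2353: Fri (+2)  2354: Sat (+1)  … (6 more years) …
  2361: Mon (+2) ✓  2362: Tue (+1)  2363: Wed (+1)  2364: Thu (+1)  2365: Sat (+2)
  2366: Sun (+1)  2367: Mon (+1) ✓  2368: Tue (+1)  2369: Thu (+2)  2370: Fri (+1)
  2371: Sat (+1)  2372: Sun (+1)  2373: Tue (+2)  2374: Wed (+1)
Monday years: 2350, 2356, 2361, 2367 — 4 in total.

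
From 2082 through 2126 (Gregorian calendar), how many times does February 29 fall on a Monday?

Leap years in 2082–2126: 10 of them.
Feb 29 weekday advances by 5 (mod 7) from one leap year to the next four years later (or differs when a century non-leap intervenes).
Leap-day weekdays: 2084:Tue 2088:Sun 2092:Fri 2096:Wed 2104:Fri 2108:Wed 2112:Mon✓ 2116:Sat 2120:Thu 2124:Tue
Monday: 2112 → 1.

1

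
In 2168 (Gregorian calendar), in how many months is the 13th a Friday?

1

Check the 13th of each month of 2168: Jan 13: Wed, Feb 13: Sat, Mar 13: Sun, Apr 13: Wed, May 13: Fri, Jun 13: Mon, Jul 13: Wed, Aug 13: Sat, Sep 13: Tue, Oct 13: Thu, Nov 13: Sun, Dec 13: Tue.
Friday occurs in May — 1 month.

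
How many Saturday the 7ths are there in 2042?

Check the 7th of each month of 2042: Jan 7: Tue, Feb 7: Fri, Mar 7: Fri, Apr 7: Mon, May 7: Wed, Jun 7: Sat, Jul 7: Mon, Aug 7: Thu, Sep 7: Sun, Oct 7: Tue, Nov 7: Fri, Dec 7: Sun.
Saturday occurs in June — 1 month.

1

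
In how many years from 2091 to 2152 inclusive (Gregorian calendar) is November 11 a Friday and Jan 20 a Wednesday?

2

Check each year's weekday for November 11 and Jan 20:
  2091: Sun/Sat  2092: Tue/Sun  2093: Wed/Tue  2094: Thu/Wed  2095: Fri/Thu  2096: Sun/Fri  2097: Mon/Sun  2098: Tue/Mon  2099: Wed/Tue  2100: Thu/Wed  2101: Fri/Thu  2102: Sat/Fri  2103: Sun/Sat  2104: Tue/Sun  …(34 more)…  2139: Wed/Tue  2140: Fri/Wed ✓  2141: Sat/Fri  2142: Sun/Sat  2143: Mon/Sun  2144: Wed/Mon  2145: Thu/Wed  2146: Fri/Thu  2147: Sat/Fri  2148: Mon/Sat  2149: Tue/Mon  2150: Wed/Tue  2151: Thu/Wed  2152: Sat/Thu
Both conditions hold in: 2112, 2140 — 2.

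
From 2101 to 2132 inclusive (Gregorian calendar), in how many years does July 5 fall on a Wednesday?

5

Track July 5's weekday year by year (advancing +1, or +2 across a Feb 29):
  2101: Tue  2102: Wed (+1) ✓  2103: Thu (+1)  2104: Sat (+2)  2105: Sun (+1)
  2106: Mon (+1)  2107: Tue (+1)  2108: Thu (+2)  2109: Fri (+1)  2110: Sat (+1)
  2111: Sun (+1)  2112: Tue (+2)  2113: Wed (+1) ✓  2114: Thu (+1)  … (4 more years) …
  2119: Wed (+1) ✓  2120: Fri (+2)  2121: Sat (+1)  2122: Sun (+1)  2123: Mon (+1)
  2124: Wed (+2) ✓  2125: Thu (+1)  2126: Fri (+1)  2127: Sat (+1)  2128: Mon (+2)
  2129: Tue (+1)  2130: Wed (+1) ✓  2131: Thu (+1)  2132: Sat (+2)
Wednesday years: 2102, 2113, 2119, 2124, 2130 — 5 in total.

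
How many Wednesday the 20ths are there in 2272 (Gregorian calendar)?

2

Check the 20th of each month of 2272: Jan 20: Sat, Feb 20: Tue, Mar 20: Wed, Apr 20: Sat, May 20: Mon, Jun 20: Thu, Jul 20: Sat, Aug 20: Tue, Sep 20: Fri, Oct 20: Sun, Nov 20: Wed, Dec 20: Fri.
Wednesday occurs in March, November — 2 months.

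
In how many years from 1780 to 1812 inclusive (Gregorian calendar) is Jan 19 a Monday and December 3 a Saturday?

0

Check each year's weekday for Jan 19 and December 3:
  1780: Wed/Sun  1781: Fri/Mon  1782: Sat/Tue  1783: Sun/Wed  1784: Mon/Fri  1785: Wed/Sat  1786: Thu/Sun  1787: Fri/Mon  1788: Sat/Wed  1789: Mon/Thu  1790: Tue/Fri  1791: Wed/Sat  1792: Thu/Mon  1793: Sat/Tue  …(5 more)…  1799: Sat/Tue  1800: Sun/Wed  1801: Mon/Thu  1802: Tue/Fri  1803: Wed/Sat  1804: Thu/Mon  1805: Sat/Tue  1806: Sun/Wed  1807: Mon/Thu  1808: Tue/Sat  1809: Thu/Sun  1810: Fri/Mon  1811: Sat/Tue  1812: Sun/Thu
Both conditions hold in: no year — 0.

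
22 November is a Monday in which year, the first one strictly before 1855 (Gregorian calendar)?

From one year to the next, a fixed date's weekday advances by 1, or by 2 when a Feb 29 lies between the two dates.
1855: November 22 is Thursday.
1854: Wednesday (−1)
1853: Tuesday (−1)
1852: Monday (−1)
22 November falls on a Monday in 1852.

1852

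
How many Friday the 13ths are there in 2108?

Check the 13th of each month of 2108: Jan 13: Fri, Feb 13: Mon, Mar 13: Tue, Apr 13: Fri, May 13: Sun, Jun 13: Wed, Jul 13: Fri, Aug 13: Mon, Sep 13: Thu, Oct 13: Sat, Nov 13: Tue, Dec 13: Thu.
Friday occurs in January, April, July — 3 months.

3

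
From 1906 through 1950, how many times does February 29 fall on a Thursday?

Leap years in 1906–1950: 11 of them.
Feb 29 weekday advances by 5 (mod 7) from one leap year to the next four years later (or differs when a century non-leap intervenes).
Leap-day weekdays: 1908:Sat 1912:Thu✓ 1916:Tue 1920:Sun 1924:Fri 1928:Wed 1932:Mon 1936:Sat 1940:Thu✓ 1944:Tue 1948:Sun
Thursday: 1912, 1940 → 2.

2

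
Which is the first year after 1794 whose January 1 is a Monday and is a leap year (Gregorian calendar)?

Jan 1 advances by 2 weekdays after a leap year and by 1 after a common year.
1794: Jan 1 is Wednesday.
1795: Thursday
1796: Friday (leap)
1797: Sunday
1798: Monday
1799: Tuesday
1800: Wednesday
1801: Thursday
1802: Friday
1803: Saturday
1804: Sunday (leap)
1805: Tuesday
1806: Wednesday
1807: Thursday
1808: Friday (leap)
1809: Sunday
1810: Monday
1811: Tuesday
1812: Wednesday (leap)
1813: Friday
1814: Saturday
1815: Sunday
1816: Monday (leap)
1816 begins on a Monday and is a leap year.

1816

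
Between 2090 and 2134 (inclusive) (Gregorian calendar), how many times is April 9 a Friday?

7

Track April 9's weekday year by year (advancing +1, or +2 across a Feb 29):
  2090: Sun  2091: Mon (+1)  2092: Wed (+2)  2093: Thu (+1)  2094: Fri (+1) ✓
  2095: Sat (+1)  2096: Mon (+2)  2097: Tue (+1)  2098: Wed (+1)  2099: Thu (+1)
  2100: Fri (+1) ✓  2101: Sat (+1)  2102: Sun (+1)  2103: Mon (+1)  … (17 more years) …
  2121: Wed (+1)  2122: Thu (+1)  2123: Fri (+1) ✓  2124: Sun (+2)  2125: Mon (+1)
  2126: Tue (+1)  2127: Wed (+1)  2128: Fri (+2) ✓  2129: Sat (+1)  2130: Sun (+1)
  2131: Mon (+1)  2132: Wed (+2)  2133: Thu (+1)  2134: Fri (+1) ✓
Friday years: 2094, 2100, 2106, 2117, 2123, 2128, 2134 — 7 in total.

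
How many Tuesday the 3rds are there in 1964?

Check the 3rd of each month of 1964: Jan 3: Fri, Feb 3: Mon, Mar 3: Tue, Apr 3: Fri, May 3: Sun, Jun 3: Wed, Jul 3: Fri, Aug 3: Mon, Sep 3: Thu, Oct 3: Sat, Nov 3: Tue, Dec 3: Thu.
Tuesday occurs in March, November — 2 months.

2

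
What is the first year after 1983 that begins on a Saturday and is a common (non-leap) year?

Jan 1 advances by 2 weekdays after a leap year and by 1 after a common year.
1983: Jan 1 is Saturday.
1984: Sunday (leap)
1985: Tuesday
1986: Wednesday
1987: Thursday
1988: Friday (leap)
1989: Sunday
1990: Monday
1991: Tuesday
1992: Wednesday (leap)
1993: Friday
1994: Saturday
1994 begins on a Saturday and is a common year.

1994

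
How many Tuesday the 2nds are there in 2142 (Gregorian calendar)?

2

Check the 2nd of each month of 2142: Jan 2: Tue, Feb 2: Fri, Mar 2: Fri, Apr 2: Mon, May 2: Wed, Jun 2: Sat, Jul 2: Mon, Aug 2: Thu, Sep 2: Sun, Oct 2: Tue, Nov 2: Fri, Dec 2: Sun.
Tuesday occurs in January, October — 2 months.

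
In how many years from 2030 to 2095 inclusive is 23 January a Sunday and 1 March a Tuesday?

8

Check each year's weekday for 23 January and 1 March:
  2030: Wed/Fri  2031: Thu/Sat  2032: Fri/Mon  2033: Sun/Tue ✓  2034: Mon/Wed  2035: Tue/Thu  2036: Wed/Sat  2037: Fri/Sun  2038: Sat/Mon  2039: Sun/Tue ✓  2040: Mon/Thu  2041: Wed/Fri  2042: Thu/Sat  2043: Fri/Sun  …(38 more)…  2082: Fri/Sun  2083: Sat/Mon  2084: Sun/Wed  2085: Tue/Thu  2086: Wed/Fri  2087: Thu/Sat  2088: Fri/Mon  2089: Sun/Tue ✓  2090: Mon/Wed  2091: Tue/Thu  2092: Wed/Sat  2093: Fri/Sun  2094: Sat/Mon  2095: Sun/Tue ✓
Both conditions hold in: 2033, 2039, 2050, 2061, 2067, 2078, 2089, 2095 — 8.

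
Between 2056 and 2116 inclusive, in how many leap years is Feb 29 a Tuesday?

2

Leap years in 2056–2116: 15 of them.
Feb 29 weekday advances by 5 (mod 7) from one leap year to the next four years later (or differs when a century non-leap intervenes).
Leap-day weekdays: 2056:Tue✓ 2060:Sun 2064:Fri 2068:Wed 2072:Mon 2076:Sat 2080:Thu 2084:Tue✓ 2088:Sun 2092:Fri 2096:Wed 2104:Fri 2108:Wed 2112:Mon 2116:Sat
Tuesday: 2056, 2084 → 2.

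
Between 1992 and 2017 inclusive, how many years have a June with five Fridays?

June has 30 days; it has five Fridays when Friday falls among the first (month-length − 28) days — i.e. when June 1 is one of Friday/Thursday.
June 1 by year: 1992:Mon 1993:Tue 1994:Wed 1995:Thu✓ 1996:Sat 1997:Sun 1998:Mon 1999:Tue 2000:Thu✓ 2001:Fri✓ 2002:Sat 2003:Sun 2004:Tue 2005:Wed 2006:Thu✓ 2007:Fri✓ 2008:Sun 2009:Mon 2010:Tue 2011:Wed 2012:Fri✓ 2013:Sat 2014:Sun 2015:Mon 2016:Wed 2017:Thu✓
Years with five Fridays: 1995, 2000, 2001, 2006, 2007, 2012, 2017 → 7.

7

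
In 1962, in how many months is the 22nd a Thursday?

3

Check the 22nd of each month of 1962: Jan 22: Mon, Feb 22: Thu, Mar 22: Thu, Apr 22: Sun, May 22: Tue, Jun 22: Fri, Jul 22: Sun, Aug 22: Wed, Sep 22: Sat, Oct 22: Mon, Nov 22: Thu, Dec 22: Sat.
Thursday occurs in February, March, November — 3 months.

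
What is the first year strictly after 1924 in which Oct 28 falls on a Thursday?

1926

From one year to the next, a fixed date's weekday advances by 1, or by 2 when a Feb 29 lies between the two dates.
1924: October 28 is Tuesday.
1925: Wednesday (+1)
1926: Thursday (+1)
Oct 28 falls on a Thursday in 1926.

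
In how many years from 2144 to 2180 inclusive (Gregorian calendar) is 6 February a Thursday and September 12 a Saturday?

Check each year's weekday for 6 February and September 12:
  2144: Thu/Sat ✓  2145: Sat/Sun  2146: Sun/Mon  2147: Mon/Tue  2148: Tue/Thu  2149: Thu/Fri  2150: Fri/Sat  2151: Sat/Sun  2152: Sun/Tue  2153: Tue/Wed  2154: Wed/Thu  2155: Thu/Fri  2156: Fri/Sun  2157: Sun/Mon  …(9 more)…  2167: Fri/Sat  2168: Sat/Mon  2169: Mon/Tue  2170: Tue/Wed  2171: Wed/Thu  2172: Thu/Sat ✓  2173: Sat/Sun  2174: Sun/Mon  2175: Mon/Tue  2176: Tue/Thu  2177: Thu/Fri  2178: Fri/Sat  2179: Sat/Sun  2180: Sun/Tue
Both conditions hold in: 2144, 2172 — 2.

2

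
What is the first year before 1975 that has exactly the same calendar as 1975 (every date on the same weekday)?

Two years share a calendar iff Jan 1 falls on the same weekday and both are leap or both are common. 1975: Jan 1 is Wednesday, common year.
1974: Jan 1 Tuesday, common
1973: Jan 1 Monday, common
1972: Jan 1 Saturday, leap
1971: Jan 1 Friday, common
1970: Jan 1 Thursday, common
1969: Jan 1 Wednesday, common
1969 matches on both conditions.

1969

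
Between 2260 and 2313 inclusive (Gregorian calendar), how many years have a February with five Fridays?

February has 28 days (29 in leap years); it has five Fridays when Friday falls among the first (month-length − 28) days — i.e. when February 1 is Friday in a leap year (never in a common year).
February 1 by year: 2260:Wed 2261:Fri 2262:Sat 2263:Sun 2264:Mon 2265:Wed 2266:Thu 2267:Fri 2268:Sat 2269:Mon 2270:Tue 2271:Wed 2272:Thu 2273:Sat 2274:Sun …(24 more)… 2299:Wed 2300:Thu 2301:Fri 2302:Sat 2303:Sun 2304:Mon 2305:Wed 2306:Thu 2307:Fri 2308:Sat 2309:Mon 2310:Tue 2311:Wed 2312:Thu 2313:Sat
Years with five Fridays: 2284 → 1.

1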